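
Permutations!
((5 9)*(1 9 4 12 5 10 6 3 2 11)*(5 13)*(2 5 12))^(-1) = ((1 9 10 6 3 5 4 2 11)(12 13))^(-1) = (1 11 2 4 5 3 6 10 9)(12 13)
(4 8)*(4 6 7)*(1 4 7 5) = (1 4 8 6 5) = [0, 4, 2, 3, 8, 1, 5, 7, 6]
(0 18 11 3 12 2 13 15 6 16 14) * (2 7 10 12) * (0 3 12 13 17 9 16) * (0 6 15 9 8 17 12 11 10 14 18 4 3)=(0 4 3 2 12 7 14)(8 17)(9 16 18 10 13)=[4, 1, 12, 2, 3, 5, 6, 14, 17, 16, 13, 11, 7, 9, 0, 15, 18, 8, 10]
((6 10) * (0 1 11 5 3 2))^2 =((0 1 11 5 3 2)(6 10))^2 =(0 11 3)(1 5 2)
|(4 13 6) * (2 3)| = 6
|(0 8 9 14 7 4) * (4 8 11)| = 12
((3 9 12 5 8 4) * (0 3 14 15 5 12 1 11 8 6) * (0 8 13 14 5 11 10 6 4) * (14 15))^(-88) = (0 1 8 9 6 3 10)(11 15 13)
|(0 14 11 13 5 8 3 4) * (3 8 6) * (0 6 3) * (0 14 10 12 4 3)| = |(0 10 12 4 6 14 11 13 5)| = 9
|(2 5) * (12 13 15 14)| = 4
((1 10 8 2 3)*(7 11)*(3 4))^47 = (1 3 4 2 8 10)(7 11)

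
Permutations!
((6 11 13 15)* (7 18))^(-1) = ((6 11 13 15)(7 18))^(-1) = (6 15 13 11)(7 18)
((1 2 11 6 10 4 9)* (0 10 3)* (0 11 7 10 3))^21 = ((0 3 11 6)(1 2 7 10 4 9))^21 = (0 3 11 6)(1 10)(2 4)(7 9)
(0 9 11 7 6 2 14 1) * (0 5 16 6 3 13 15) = [9, 5, 14, 13, 4, 16, 2, 3, 8, 11, 10, 7, 12, 15, 1, 0, 6] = (0 9 11 7 3 13 15)(1 5 16 6 2 14)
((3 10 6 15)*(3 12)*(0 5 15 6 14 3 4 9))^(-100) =((0 5 15 12 4 9)(3 10 14))^(-100) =(0 15 4)(3 14 10)(5 12 9)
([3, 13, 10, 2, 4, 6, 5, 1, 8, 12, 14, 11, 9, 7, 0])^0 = [0, 1, 2, 3, 4, 5, 6, 7, 8, 9, 10, 11, 12, 13, 14]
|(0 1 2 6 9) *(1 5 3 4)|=8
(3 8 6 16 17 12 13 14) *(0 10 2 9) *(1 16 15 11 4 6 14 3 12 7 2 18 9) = [10, 16, 1, 8, 6, 5, 15, 2, 14, 0, 18, 4, 13, 3, 12, 11, 17, 7, 9] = (0 10 18 9)(1 16 17 7 2)(3 8 14 12 13)(4 6 15 11)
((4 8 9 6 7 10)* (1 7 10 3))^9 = (4 10 6 9 8)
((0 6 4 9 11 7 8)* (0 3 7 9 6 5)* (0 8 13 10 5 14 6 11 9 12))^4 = ((0 14 6 4 11 12)(3 7 13 10 5 8))^4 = (0 11 6)(3 5 13)(4 14 12)(7 8 10)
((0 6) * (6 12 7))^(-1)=((0 12 7 6))^(-1)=(0 6 7 12)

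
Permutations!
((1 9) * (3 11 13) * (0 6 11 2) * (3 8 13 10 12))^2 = (13)(0 11 12 2 6 10 3)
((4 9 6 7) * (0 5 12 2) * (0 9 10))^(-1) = (0 10 4 7 6 9 2 12 5) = ((0 5 12 2 9 6 7 4 10))^(-1)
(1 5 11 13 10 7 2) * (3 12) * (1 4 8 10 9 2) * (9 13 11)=[0, 5, 4, 12, 8, 9, 6, 1, 10, 2, 7, 11, 3, 13]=(13)(1 5 9 2 4 8 10 7)(3 12)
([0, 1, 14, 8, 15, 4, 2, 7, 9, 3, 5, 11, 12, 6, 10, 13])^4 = [0, 1, 4, 8, 2, 6, 5, 7, 9, 3, 13, 11, 12, 10, 15, 14]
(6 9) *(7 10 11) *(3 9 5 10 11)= [0, 1, 2, 9, 4, 10, 5, 11, 8, 6, 3, 7]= (3 9 6 5 10)(7 11)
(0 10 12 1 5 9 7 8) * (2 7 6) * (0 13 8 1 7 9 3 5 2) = [10, 2, 9, 5, 4, 3, 0, 1, 13, 6, 12, 11, 7, 8] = (0 10 12 7 1 2 9 6)(3 5)(8 13)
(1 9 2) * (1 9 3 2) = [0, 3, 9, 2, 4, 5, 6, 7, 8, 1] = (1 3 2 9)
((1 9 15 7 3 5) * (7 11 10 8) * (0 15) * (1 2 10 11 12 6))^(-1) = (0 9 1 6 12 15)(2 5 3 7 8 10)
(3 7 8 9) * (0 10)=(0 10)(3 7 8 9)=[10, 1, 2, 7, 4, 5, 6, 8, 9, 3, 0]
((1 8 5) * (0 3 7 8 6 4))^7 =((0 3 7 8 5 1 6 4))^7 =(0 4 6 1 5 8 7 3)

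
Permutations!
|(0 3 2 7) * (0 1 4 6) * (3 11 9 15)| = |(0 11 9 15 3 2 7 1 4 6)| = 10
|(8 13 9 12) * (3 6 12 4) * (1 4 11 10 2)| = |(1 4 3 6 12 8 13 9 11 10 2)| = 11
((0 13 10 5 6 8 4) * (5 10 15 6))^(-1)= ((0 13 15 6 8 4))^(-1)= (0 4 8 6 15 13)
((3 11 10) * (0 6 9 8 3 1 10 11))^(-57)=(11)(0 8 6 3 9)(1 10)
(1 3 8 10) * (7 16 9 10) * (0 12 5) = (0 12 5)(1 3 8 7 16 9 10) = [12, 3, 2, 8, 4, 0, 6, 16, 7, 10, 1, 11, 5, 13, 14, 15, 9]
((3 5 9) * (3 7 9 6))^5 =((3 5 6)(7 9))^5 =(3 6 5)(7 9)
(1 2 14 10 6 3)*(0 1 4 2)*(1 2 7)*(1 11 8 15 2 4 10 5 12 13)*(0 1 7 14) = (0 4 14 5 12 13 7 11 8 15 2)(3 10 6) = [4, 1, 0, 10, 14, 12, 3, 11, 15, 9, 6, 8, 13, 7, 5, 2]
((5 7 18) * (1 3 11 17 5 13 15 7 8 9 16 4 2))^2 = (1 11 5 9 4)(2 3 17 8 16)(7 13)(15 18)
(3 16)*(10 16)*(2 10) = (2 10 16 3) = [0, 1, 10, 2, 4, 5, 6, 7, 8, 9, 16, 11, 12, 13, 14, 15, 3]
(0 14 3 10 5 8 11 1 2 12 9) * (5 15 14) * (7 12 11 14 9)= (0 5 8 14 3 10 15 9)(1 2 11)(7 12)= [5, 2, 11, 10, 4, 8, 6, 12, 14, 0, 15, 1, 7, 13, 3, 9]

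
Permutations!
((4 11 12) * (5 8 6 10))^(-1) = ((4 11 12)(5 8 6 10))^(-1) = (4 12 11)(5 10 6 8)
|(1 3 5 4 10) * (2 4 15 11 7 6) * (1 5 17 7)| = 11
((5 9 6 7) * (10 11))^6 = ((5 9 6 7)(10 11))^6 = (11)(5 6)(7 9)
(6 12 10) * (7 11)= (6 12 10)(7 11)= [0, 1, 2, 3, 4, 5, 12, 11, 8, 9, 6, 7, 10]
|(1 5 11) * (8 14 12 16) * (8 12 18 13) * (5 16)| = 20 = |(1 16 12 5 11)(8 14 18 13)|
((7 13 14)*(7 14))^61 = ((14)(7 13))^61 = (14)(7 13)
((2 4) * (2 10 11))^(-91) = (2 4 10 11)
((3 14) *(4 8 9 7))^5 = (3 14)(4 8 9 7) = ((3 14)(4 8 9 7))^5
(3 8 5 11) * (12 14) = (3 8 5 11)(12 14) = [0, 1, 2, 8, 4, 11, 6, 7, 5, 9, 10, 3, 14, 13, 12]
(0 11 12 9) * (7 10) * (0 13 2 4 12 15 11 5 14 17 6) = (0 5 14 17 6)(2 4 12 9 13)(7 10)(11 15) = [5, 1, 4, 3, 12, 14, 0, 10, 8, 13, 7, 15, 9, 2, 17, 11, 16, 6]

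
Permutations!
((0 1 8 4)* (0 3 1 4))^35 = ((0 4 3 1 8))^35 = (8)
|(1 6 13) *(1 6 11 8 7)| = 4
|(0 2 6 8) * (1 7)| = 4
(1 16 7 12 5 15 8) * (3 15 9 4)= (1 16 7 12 5 9 4 3 15 8)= [0, 16, 2, 15, 3, 9, 6, 12, 1, 4, 10, 11, 5, 13, 14, 8, 7]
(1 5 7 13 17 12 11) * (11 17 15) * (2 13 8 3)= (1 5 7 8 3 2 13 15 11)(12 17)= [0, 5, 13, 2, 4, 7, 6, 8, 3, 9, 10, 1, 17, 15, 14, 11, 16, 12]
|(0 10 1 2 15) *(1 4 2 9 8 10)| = |(0 1 9 8 10 4 2 15)| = 8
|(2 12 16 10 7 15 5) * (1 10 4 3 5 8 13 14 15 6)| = |(1 10 7 6)(2 12 16 4 3 5)(8 13 14 15)| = 12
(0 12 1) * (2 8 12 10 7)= [10, 0, 8, 3, 4, 5, 6, 2, 12, 9, 7, 11, 1]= (0 10 7 2 8 12 1)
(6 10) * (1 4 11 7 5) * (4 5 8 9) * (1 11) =(1 5 11 7 8 9 4)(6 10) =[0, 5, 2, 3, 1, 11, 10, 8, 9, 4, 6, 7]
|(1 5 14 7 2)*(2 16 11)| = 7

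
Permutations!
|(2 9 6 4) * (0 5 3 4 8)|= |(0 5 3 4 2 9 6 8)|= 8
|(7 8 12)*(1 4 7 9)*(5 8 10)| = 8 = |(1 4 7 10 5 8 12 9)|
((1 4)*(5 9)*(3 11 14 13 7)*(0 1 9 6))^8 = ((0 1 4 9 5 6)(3 11 14 13 7))^8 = (0 4 5)(1 9 6)(3 13 11 7 14)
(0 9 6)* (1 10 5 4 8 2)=(0 9 6)(1 10 5 4 8 2)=[9, 10, 1, 3, 8, 4, 0, 7, 2, 6, 5]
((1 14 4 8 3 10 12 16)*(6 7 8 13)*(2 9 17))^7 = (1 3 13 16 8 4 12 7 14 10 6)(2 9 17)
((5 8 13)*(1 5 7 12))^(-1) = (1 12 7 13 8 5)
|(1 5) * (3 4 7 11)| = |(1 5)(3 4 7 11)| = 4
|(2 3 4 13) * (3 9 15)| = 6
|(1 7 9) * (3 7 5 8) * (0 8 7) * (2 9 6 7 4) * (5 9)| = 6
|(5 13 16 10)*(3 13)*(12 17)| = 10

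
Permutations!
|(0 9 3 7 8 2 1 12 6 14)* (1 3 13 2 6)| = |(0 9 13 2 3 7 8 6 14)(1 12)| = 18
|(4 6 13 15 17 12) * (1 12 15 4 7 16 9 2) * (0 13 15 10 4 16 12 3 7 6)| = |(0 13 16 9 2 1 3 7 12 6 15 17 10 4)| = 14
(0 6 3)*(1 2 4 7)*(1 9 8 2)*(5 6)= [5, 1, 4, 0, 7, 6, 3, 9, 2, 8]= (0 5 6 3)(2 4 7 9 8)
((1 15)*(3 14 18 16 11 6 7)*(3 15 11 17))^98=(1 7 11 15 6)(3 16 14 17 18)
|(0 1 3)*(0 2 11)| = 5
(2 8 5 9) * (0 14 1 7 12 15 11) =[14, 7, 8, 3, 4, 9, 6, 12, 5, 2, 10, 0, 15, 13, 1, 11] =(0 14 1 7 12 15 11)(2 8 5 9)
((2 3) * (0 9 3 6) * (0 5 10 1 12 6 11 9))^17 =((1 12 6 5 10)(2 11 9 3))^17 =(1 6 10 12 5)(2 11 9 3)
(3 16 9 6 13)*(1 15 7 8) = (1 15 7 8)(3 16 9 6 13) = [0, 15, 2, 16, 4, 5, 13, 8, 1, 6, 10, 11, 12, 3, 14, 7, 9]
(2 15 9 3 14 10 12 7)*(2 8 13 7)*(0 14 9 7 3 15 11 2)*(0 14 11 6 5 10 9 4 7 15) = [11, 1, 6, 4, 7, 10, 5, 8, 13, 0, 12, 2, 14, 3, 9, 15] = (15)(0 11 2 6 5 10 12 14 9)(3 4 7 8 13)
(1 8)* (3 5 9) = (1 8)(3 5 9) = [0, 8, 2, 5, 4, 9, 6, 7, 1, 3]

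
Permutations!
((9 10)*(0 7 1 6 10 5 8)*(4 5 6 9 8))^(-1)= (0 8 10 6 9 1 7)(4 5)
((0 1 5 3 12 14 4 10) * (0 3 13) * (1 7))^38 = ((0 7 1 5 13)(3 12 14 4 10))^38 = (0 5 7 13 1)(3 4 12 10 14)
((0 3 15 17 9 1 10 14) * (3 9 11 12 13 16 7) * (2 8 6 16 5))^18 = (0 10 9 14 1)(2 15)(3 5)(6 11)(7 13)(8 17)(12 16)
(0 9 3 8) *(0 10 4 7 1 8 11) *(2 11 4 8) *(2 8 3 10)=(0 9 10 3 4 7 1 8 2 11)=[9, 8, 11, 4, 7, 5, 6, 1, 2, 10, 3, 0]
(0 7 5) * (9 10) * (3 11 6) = (0 7 5)(3 11 6)(9 10) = [7, 1, 2, 11, 4, 0, 3, 5, 8, 10, 9, 6]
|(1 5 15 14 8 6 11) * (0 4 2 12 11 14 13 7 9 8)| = |(0 4 2 12 11 1 5 15 13 7 9 8 6 14)| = 14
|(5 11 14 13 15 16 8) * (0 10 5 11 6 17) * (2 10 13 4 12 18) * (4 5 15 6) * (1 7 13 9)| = |(0 9 1 7 13 6 17)(2 10 15 16 8 11 14 5 4 12 18)| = 77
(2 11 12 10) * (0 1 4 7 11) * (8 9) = [1, 4, 0, 3, 7, 5, 6, 11, 9, 8, 2, 12, 10] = (0 1 4 7 11 12 10 2)(8 9)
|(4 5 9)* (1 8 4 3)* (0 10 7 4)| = |(0 10 7 4 5 9 3 1 8)| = 9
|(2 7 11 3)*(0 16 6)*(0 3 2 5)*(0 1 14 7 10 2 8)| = 10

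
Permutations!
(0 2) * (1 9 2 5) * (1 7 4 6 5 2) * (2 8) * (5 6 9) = (0 8 2)(1 5 7 4 9) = [8, 5, 0, 3, 9, 7, 6, 4, 2, 1]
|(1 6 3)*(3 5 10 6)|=6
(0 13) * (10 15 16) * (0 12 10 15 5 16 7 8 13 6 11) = (0 6 11)(5 16 15 7 8 13 12 10) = [6, 1, 2, 3, 4, 16, 11, 8, 13, 9, 5, 0, 10, 12, 14, 7, 15]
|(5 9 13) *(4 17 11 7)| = 12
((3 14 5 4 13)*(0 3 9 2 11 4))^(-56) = ((0 3 14 5)(2 11 4 13 9))^(-56) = (14)(2 9 13 4 11)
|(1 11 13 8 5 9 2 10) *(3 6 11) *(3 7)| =11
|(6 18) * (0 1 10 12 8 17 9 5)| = 8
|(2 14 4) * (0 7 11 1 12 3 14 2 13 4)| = |(0 7 11 1 12 3 14)(4 13)| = 14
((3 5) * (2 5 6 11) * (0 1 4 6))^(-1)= ((0 1 4 6 11 2 5 3))^(-1)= (0 3 5 2 11 6 4 1)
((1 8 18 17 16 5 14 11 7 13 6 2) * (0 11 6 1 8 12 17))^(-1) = (0 18 8 2 6 14 5 16 17 12 1 13 7 11)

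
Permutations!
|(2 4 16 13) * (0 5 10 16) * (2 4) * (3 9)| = 6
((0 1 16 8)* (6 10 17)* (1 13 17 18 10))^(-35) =(10 18)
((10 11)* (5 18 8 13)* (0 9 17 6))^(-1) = ((0 9 17 6)(5 18 8 13)(10 11))^(-1) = (0 6 17 9)(5 13 8 18)(10 11)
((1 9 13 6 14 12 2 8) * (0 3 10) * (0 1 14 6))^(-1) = ((0 3 10 1 9 13)(2 8 14 12))^(-1) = (0 13 9 1 10 3)(2 12 14 8)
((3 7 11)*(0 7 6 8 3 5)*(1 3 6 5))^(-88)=((0 7 11 1 3 5)(6 8))^(-88)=(0 11 3)(1 5 7)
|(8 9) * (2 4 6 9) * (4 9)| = 6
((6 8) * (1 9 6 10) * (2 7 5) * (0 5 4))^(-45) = (10)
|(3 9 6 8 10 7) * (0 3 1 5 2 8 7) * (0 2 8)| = 10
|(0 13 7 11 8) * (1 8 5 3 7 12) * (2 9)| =|(0 13 12 1 8)(2 9)(3 7 11 5)| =20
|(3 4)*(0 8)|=2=|(0 8)(3 4)|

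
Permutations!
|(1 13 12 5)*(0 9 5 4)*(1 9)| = 10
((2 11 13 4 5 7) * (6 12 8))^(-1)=(2 7 5 4 13 11)(6 8 12)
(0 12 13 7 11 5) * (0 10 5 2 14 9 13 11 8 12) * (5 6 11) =(2 14 9 13 7 8 12 5 10 6 11) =[0, 1, 14, 3, 4, 10, 11, 8, 12, 13, 6, 2, 5, 7, 9]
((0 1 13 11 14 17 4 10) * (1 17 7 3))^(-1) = (0 10 4 17)(1 3 7 14 11 13)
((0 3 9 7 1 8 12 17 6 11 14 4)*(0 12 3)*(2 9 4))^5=((1 8 3 4 12 17 6 11 14 2 9 7))^5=(1 17 9 4 14 8 6 7 12 2 3 11)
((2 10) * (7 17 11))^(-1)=(2 10)(7 11 17)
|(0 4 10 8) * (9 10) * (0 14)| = 6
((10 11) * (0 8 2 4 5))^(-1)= (0 5 4 2 8)(10 11)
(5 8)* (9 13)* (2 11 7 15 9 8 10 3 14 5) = (2 11 7 15 9 13 8)(3 14 5 10) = [0, 1, 11, 14, 4, 10, 6, 15, 2, 13, 3, 7, 12, 8, 5, 9]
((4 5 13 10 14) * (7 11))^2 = ((4 5 13 10 14)(7 11))^2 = (4 13 14 5 10)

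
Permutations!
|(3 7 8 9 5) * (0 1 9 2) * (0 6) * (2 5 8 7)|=|(0 1 9 8 5 3 2 6)|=8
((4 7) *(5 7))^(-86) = ((4 5 7))^(-86) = (4 5 7)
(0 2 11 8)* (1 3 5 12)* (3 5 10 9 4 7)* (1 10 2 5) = [5, 1, 11, 2, 7, 12, 6, 3, 0, 4, 9, 8, 10] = (0 5 12 10 9 4 7 3 2 11 8)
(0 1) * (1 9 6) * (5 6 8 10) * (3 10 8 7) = (0 9 7 3 10 5 6 1) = [9, 0, 2, 10, 4, 6, 1, 3, 8, 7, 5]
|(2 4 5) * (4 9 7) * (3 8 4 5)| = 12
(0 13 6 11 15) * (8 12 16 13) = (0 8 12 16 13 6 11 15) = [8, 1, 2, 3, 4, 5, 11, 7, 12, 9, 10, 15, 16, 6, 14, 0, 13]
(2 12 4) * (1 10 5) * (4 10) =[0, 4, 12, 3, 2, 1, 6, 7, 8, 9, 5, 11, 10] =(1 4 2 12 10 5)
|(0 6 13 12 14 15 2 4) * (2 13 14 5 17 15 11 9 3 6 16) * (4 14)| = |(0 16 2 14 11 9 3 6 4)(5 17 15 13 12)| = 45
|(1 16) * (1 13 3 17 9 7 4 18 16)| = |(3 17 9 7 4 18 16 13)| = 8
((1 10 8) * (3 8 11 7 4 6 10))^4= (1 3 8)(4 7 11 10 6)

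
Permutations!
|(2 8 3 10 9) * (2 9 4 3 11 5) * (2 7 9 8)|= 15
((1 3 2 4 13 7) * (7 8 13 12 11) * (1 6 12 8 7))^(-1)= ((1 3 2 4 8 13 7 6 12 11))^(-1)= (1 11 12 6 7 13 8 4 2 3)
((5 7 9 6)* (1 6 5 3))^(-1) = ((1 6 3)(5 7 9))^(-1) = (1 3 6)(5 9 7)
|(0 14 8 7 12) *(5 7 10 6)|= |(0 14 8 10 6 5 7 12)|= 8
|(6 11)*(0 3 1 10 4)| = |(0 3 1 10 4)(6 11)| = 10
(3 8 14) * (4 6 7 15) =(3 8 14)(4 6 7 15) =[0, 1, 2, 8, 6, 5, 7, 15, 14, 9, 10, 11, 12, 13, 3, 4]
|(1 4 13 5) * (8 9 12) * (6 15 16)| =12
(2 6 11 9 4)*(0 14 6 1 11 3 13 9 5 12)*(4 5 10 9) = (0 14 6 3 13 4 2 1 11 10 9 5 12) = [14, 11, 1, 13, 2, 12, 3, 7, 8, 5, 9, 10, 0, 4, 6]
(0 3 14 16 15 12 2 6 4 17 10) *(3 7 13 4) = (0 7 13 4 17 10)(2 6 3 14 16 15 12) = [7, 1, 6, 14, 17, 5, 3, 13, 8, 9, 0, 11, 2, 4, 16, 12, 15, 10]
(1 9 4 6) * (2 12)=[0, 9, 12, 3, 6, 5, 1, 7, 8, 4, 10, 11, 2]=(1 9 4 6)(2 12)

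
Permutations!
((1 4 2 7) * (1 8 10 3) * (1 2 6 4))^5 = (10)(4 6)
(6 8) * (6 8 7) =(8)(6 7) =[0, 1, 2, 3, 4, 5, 7, 6, 8]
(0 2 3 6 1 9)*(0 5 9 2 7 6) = [7, 2, 3, 0, 4, 9, 1, 6, 8, 5] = (0 7 6 1 2 3)(5 9)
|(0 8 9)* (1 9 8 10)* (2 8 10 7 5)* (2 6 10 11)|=|(0 7 5 6 10 1 9)(2 8 11)|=21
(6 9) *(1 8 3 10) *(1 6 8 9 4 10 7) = [0, 9, 2, 7, 10, 5, 4, 1, 3, 8, 6] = (1 9 8 3 7)(4 10 6)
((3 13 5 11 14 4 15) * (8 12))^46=((3 13 5 11 14 4 15)(8 12))^46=(3 14 13 4 5 15 11)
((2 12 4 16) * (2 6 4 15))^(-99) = ((2 12 15)(4 16 6))^(-99) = (16)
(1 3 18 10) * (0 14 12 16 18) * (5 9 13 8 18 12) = (0 14 5 9 13 8 18 10 1 3)(12 16) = [14, 3, 2, 0, 4, 9, 6, 7, 18, 13, 1, 11, 16, 8, 5, 15, 12, 17, 10]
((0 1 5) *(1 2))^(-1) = (0 5 1 2)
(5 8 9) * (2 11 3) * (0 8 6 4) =(0 8 9 5 6 4)(2 11 3) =[8, 1, 11, 2, 0, 6, 4, 7, 9, 5, 10, 3]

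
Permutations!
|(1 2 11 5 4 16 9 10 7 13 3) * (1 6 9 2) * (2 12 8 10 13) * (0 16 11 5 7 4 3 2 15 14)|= 30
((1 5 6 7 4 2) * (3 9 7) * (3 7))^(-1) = ((1 5 6 7 4 2)(3 9))^(-1) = (1 2 4 7 6 5)(3 9)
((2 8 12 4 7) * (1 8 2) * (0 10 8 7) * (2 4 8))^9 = ((0 10 2 4)(1 7)(8 12))^9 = (0 10 2 4)(1 7)(8 12)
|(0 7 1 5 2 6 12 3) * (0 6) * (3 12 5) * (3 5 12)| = |(0 7 1 5 2)(3 6 12)| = 15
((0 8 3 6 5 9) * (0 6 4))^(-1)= (0 4 3 8)(5 6 9)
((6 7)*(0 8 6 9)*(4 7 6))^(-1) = ((0 8 4 7 9))^(-1) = (0 9 7 4 8)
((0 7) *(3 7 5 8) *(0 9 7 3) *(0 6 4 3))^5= (0 3 4 6 8 5)(7 9)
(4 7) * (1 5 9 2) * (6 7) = (1 5 9 2)(4 6 7) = [0, 5, 1, 3, 6, 9, 7, 4, 8, 2]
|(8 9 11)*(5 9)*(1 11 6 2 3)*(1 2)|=|(1 11 8 5 9 6)(2 3)|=6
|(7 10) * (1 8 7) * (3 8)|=5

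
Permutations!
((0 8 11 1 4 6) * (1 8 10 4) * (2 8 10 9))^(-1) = (0 6 4 10 11 8 2 9)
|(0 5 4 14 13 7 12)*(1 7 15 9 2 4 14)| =|(0 5 14 13 15 9 2 4 1 7 12)| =11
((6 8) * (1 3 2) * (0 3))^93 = (0 3 2 1)(6 8)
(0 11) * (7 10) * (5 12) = (0 11)(5 12)(7 10) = [11, 1, 2, 3, 4, 12, 6, 10, 8, 9, 7, 0, 5]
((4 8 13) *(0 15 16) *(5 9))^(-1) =((0 15 16)(4 8 13)(5 9))^(-1) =(0 16 15)(4 13 8)(5 9)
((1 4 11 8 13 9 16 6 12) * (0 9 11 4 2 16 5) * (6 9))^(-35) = (0 16 12 5 2 6 9 1)(8 13 11)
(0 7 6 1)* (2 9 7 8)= [8, 0, 9, 3, 4, 5, 1, 6, 2, 7]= (0 8 2 9 7 6 1)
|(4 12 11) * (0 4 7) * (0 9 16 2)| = 8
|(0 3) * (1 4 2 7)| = 4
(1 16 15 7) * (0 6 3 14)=(0 6 3 14)(1 16 15 7)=[6, 16, 2, 14, 4, 5, 3, 1, 8, 9, 10, 11, 12, 13, 0, 7, 15]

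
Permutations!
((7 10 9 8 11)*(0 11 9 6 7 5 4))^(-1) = ((0 11 5 4)(6 7 10)(8 9))^(-1) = (0 4 5 11)(6 10 7)(8 9)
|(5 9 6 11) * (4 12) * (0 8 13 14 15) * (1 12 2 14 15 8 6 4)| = 22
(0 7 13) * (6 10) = (0 7 13)(6 10) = [7, 1, 2, 3, 4, 5, 10, 13, 8, 9, 6, 11, 12, 0]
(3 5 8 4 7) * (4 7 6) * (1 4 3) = [0, 4, 2, 5, 6, 8, 3, 1, 7] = (1 4 6 3 5 8 7)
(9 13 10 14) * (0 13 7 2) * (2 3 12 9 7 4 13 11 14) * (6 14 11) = (0 6 14 7 3 12 9 4 13 10 2) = [6, 1, 0, 12, 13, 5, 14, 3, 8, 4, 2, 11, 9, 10, 7]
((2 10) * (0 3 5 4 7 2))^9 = (0 5 7 10 3 4 2)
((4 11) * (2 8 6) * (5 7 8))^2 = (11)(2 7 6 5 8) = ((2 5 7 8 6)(4 11))^2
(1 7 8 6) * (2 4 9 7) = (1 2 4 9 7 8 6) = [0, 2, 4, 3, 9, 5, 1, 8, 6, 7]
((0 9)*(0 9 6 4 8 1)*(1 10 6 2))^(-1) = (0 1 2)(4 6 10 8)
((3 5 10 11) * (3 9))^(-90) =(11) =((3 5 10 11 9))^(-90)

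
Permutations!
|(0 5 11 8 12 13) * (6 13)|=|(0 5 11 8 12 6 13)|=7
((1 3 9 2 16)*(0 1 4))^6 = (0 4 16 2 9 3 1)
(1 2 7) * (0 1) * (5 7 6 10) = (0 1 2 6 10 5 7) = [1, 2, 6, 3, 4, 7, 10, 0, 8, 9, 5]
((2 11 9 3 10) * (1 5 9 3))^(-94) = (1 9 5)(2 3)(10 11)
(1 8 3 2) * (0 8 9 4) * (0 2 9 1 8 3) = (0 3 9 4 2 8) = [3, 1, 8, 9, 2, 5, 6, 7, 0, 4]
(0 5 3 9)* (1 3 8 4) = (0 5 8 4 1 3 9) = [5, 3, 2, 9, 1, 8, 6, 7, 4, 0]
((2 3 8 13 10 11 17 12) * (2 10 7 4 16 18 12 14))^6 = (2 16 14 4 17 7 11 13 10 8 12 3 18)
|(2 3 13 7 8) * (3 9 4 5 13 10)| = 14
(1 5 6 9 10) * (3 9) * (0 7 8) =[7, 5, 2, 9, 4, 6, 3, 8, 0, 10, 1] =(0 7 8)(1 5 6 3 9 10)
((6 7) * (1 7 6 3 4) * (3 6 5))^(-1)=((1 7 6 5 3 4))^(-1)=(1 4 3 5 6 7)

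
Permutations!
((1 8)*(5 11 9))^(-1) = ((1 8)(5 11 9))^(-1) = (1 8)(5 9 11)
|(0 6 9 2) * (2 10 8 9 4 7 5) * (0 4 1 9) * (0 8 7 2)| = 14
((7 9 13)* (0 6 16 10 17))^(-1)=(0 17 10 16 6)(7 13 9)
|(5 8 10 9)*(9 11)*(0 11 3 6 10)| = |(0 11 9 5 8)(3 6 10)| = 15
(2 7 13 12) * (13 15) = [0, 1, 7, 3, 4, 5, 6, 15, 8, 9, 10, 11, 2, 12, 14, 13] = (2 7 15 13 12)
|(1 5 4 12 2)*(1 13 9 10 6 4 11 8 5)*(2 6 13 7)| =6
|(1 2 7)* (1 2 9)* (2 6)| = 6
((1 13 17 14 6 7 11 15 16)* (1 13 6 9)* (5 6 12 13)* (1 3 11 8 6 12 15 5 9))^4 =((1 15 16 9 3 11 5 12 13 17 14)(6 7 8))^4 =(1 3 13 15 11 17 16 5 14 9 12)(6 7 8)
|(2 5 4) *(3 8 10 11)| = |(2 5 4)(3 8 10 11)| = 12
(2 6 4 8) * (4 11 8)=(2 6 11 8)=[0, 1, 6, 3, 4, 5, 11, 7, 2, 9, 10, 8]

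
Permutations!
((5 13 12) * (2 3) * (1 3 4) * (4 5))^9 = (1 2 13 4 3 5 12)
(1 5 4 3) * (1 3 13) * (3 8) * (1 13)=(13)(1 5 4)(3 8)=[0, 5, 2, 8, 1, 4, 6, 7, 3, 9, 10, 11, 12, 13]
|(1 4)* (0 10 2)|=6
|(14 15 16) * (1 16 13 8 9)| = 7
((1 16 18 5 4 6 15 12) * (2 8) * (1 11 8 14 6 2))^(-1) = (1 8 11 12 15 6 14 2 4 5 18 16)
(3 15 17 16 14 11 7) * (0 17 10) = (0 17 16 14 11 7 3 15 10) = [17, 1, 2, 15, 4, 5, 6, 3, 8, 9, 0, 7, 12, 13, 11, 10, 14, 16]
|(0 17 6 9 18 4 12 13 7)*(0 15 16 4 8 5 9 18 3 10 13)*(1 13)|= |(0 17 6 18 8 5 9 3 10 1 13 7 15 16 4 12)|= 16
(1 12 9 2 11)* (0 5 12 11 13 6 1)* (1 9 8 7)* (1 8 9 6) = [5, 11, 13, 3, 4, 12, 6, 8, 7, 2, 10, 0, 9, 1] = (0 5 12 9 2 13 1 11)(7 8)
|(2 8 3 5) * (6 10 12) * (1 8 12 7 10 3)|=|(1 8)(2 12 6 3 5)(7 10)|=10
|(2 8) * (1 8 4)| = |(1 8 2 4)| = 4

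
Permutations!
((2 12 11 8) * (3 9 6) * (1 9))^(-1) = (1 3 6 9)(2 8 11 12)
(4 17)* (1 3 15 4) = (1 3 15 4 17) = [0, 3, 2, 15, 17, 5, 6, 7, 8, 9, 10, 11, 12, 13, 14, 4, 16, 1]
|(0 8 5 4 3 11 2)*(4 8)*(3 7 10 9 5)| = |(0 4 7 10 9 5 8 3 11 2)| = 10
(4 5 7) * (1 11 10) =[0, 11, 2, 3, 5, 7, 6, 4, 8, 9, 1, 10] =(1 11 10)(4 5 7)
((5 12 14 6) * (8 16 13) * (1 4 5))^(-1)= (1 6 14 12 5 4)(8 13 16)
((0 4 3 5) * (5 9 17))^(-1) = (0 5 17 9 3 4) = ((0 4 3 9 17 5))^(-1)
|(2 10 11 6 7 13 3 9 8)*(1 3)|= |(1 3 9 8 2 10 11 6 7 13)|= 10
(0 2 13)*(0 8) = (0 2 13 8) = [2, 1, 13, 3, 4, 5, 6, 7, 0, 9, 10, 11, 12, 8]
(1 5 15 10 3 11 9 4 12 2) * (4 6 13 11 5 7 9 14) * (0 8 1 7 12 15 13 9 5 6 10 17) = [8, 12, 7, 6, 15, 13, 9, 5, 1, 10, 3, 14, 2, 11, 4, 17, 16, 0] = (0 8 1 12 2 7 5 13 11 14 4 15 17)(3 6 9 10)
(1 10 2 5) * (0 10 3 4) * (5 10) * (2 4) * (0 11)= (0 5 1 3 2 10 4 11)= [5, 3, 10, 2, 11, 1, 6, 7, 8, 9, 4, 0]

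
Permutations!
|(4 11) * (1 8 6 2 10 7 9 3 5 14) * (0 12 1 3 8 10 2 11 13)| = |(0 12 1 10 7 9 8 6 11 4 13)(3 5 14)| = 33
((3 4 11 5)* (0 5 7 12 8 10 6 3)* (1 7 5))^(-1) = ((0 1 7 12 8 10 6 3 4 11 5))^(-1) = (0 5 11 4 3 6 10 8 12 7 1)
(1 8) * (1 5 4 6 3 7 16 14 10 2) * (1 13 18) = (1 8 5 4 6 3 7 16 14 10 2 13 18) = [0, 8, 13, 7, 6, 4, 3, 16, 5, 9, 2, 11, 12, 18, 10, 15, 14, 17, 1]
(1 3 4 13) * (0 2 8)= (0 2 8)(1 3 4 13)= [2, 3, 8, 4, 13, 5, 6, 7, 0, 9, 10, 11, 12, 1]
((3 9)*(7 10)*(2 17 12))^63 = (17)(3 9)(7 10)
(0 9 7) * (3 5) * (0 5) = (0 9 7 5 3) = [9, 1, 2, 0, 4, 3, 6, 5, 8, 7]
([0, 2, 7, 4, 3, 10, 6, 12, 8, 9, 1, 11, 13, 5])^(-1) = (1 10 5 13 12 7 2)(3 4)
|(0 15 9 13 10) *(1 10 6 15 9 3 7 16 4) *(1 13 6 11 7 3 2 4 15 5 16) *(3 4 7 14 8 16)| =16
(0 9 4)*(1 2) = (0 9 4)(1 2) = [9, 2, 1, 3, 0, 5, 6, 7, 8, 4]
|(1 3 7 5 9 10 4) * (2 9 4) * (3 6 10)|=|(1 6 10 2 9 3 7 5 4)|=9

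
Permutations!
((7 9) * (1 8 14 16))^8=((1 8 14 16)(7 9))^8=(16)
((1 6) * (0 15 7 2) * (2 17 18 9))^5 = (0 9 17 15 2 18 7)(1 6)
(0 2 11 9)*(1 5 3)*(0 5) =(0 2 11 9 5 3 1) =[2, 0, 11, 1, 4, 3, 6, 7, 8, 5, 10, 9]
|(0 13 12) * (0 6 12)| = |(0 13)(6 12)| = 2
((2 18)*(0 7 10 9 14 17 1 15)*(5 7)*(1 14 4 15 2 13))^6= (0 15 4 9 10 7 5)(1 18)(2 13)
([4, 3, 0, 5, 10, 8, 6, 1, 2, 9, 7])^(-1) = [2, 7, 8, 1, 0, 3, 6, 10, 5, 9, 4]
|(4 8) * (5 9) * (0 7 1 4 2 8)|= 4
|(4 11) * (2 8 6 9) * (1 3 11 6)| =|(1 3 11 4 6 9 2 8)| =8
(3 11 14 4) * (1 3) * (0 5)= (0 5)(1 3 11 14 4)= [5, 3, 2, 11, 1, 0, 6, 7, 8, 9, 10, 14, 12, 13, 4]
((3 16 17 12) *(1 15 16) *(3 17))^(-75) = ((1 15 16 3)(12 17))^(-75) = (1 15 16 3)(12 17)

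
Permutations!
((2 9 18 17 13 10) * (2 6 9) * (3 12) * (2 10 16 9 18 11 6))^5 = ((2 10)(3 12)(6 18 17 13 16 9 11))^5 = (2 10)(3 12)(6 9 13 18 11 16 17)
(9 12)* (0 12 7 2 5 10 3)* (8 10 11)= [12, 1, 5, 0, 4, 11, 6, 2, 10, 7, 3, 8, 9]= (0 12 9 7 2 5 11 8 10 3)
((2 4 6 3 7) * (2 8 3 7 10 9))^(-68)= (2 8)(3 4)(6 10)(7 9)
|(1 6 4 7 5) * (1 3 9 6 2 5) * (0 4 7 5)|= 9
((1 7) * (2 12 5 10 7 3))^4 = ((1 3 2 12 5 10 7))^4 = (1 5 3 10 2 7 12)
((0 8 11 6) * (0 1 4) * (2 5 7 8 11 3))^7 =(0 6 4 11 1)(2 7 3 5 8)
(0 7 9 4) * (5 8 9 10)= [7, 1, 2, 3, 0, 8, 6, 10, 9, 4, 5]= (0 7 10 5 8 9 4)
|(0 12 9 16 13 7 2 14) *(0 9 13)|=8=|(0 12 13 7 2 14 9 16)|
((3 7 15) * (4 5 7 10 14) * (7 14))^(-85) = (3 15 7 10)(4 14 5)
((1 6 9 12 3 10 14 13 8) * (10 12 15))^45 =((1 6 9 15 10 14 13 8)(3 12))^45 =(1 14 9 8 10 6 13 15)(3 12)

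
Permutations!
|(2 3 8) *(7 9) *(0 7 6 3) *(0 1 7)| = |(1 7 9 6 3 8 2)| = 7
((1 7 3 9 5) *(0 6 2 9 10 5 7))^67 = (0 7 1 9 5 2 10 6 3)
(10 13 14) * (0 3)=[3, 1, 2, 0, 4, 5, 6, 7, 8, 9, 13, 11, 12, 14, 10]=(0 3)(10 13 14)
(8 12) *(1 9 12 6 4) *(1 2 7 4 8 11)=[0, 9, 7, 3, 2, 5, 8, 4, 6, 12, 10, 1, 11]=(1 9 12 11)(2 7 4)(6 8)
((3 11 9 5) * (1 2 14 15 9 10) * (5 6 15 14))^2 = (1 5 11)(2 3 10)(6 9 15)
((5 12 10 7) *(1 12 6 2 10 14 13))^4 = ((1 12 14 13)(2 10 7 5 6))^4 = (14)(2 6 5 7 10)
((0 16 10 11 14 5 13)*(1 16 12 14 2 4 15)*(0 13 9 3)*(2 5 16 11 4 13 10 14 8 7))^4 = ((0 12 8 7 2 13 10 4 15 1 11 5 9 3)(14 16))^4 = (16)(0 2 15 9 8 10 11)(1 3 7 4 5 12 13)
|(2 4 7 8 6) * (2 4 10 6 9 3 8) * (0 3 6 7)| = |(0 3 8 9 6 4)(2 10 7)| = 6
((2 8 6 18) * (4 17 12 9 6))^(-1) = (2 18 6 9 12 17 4 8)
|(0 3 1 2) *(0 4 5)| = |(0 3 1 2 4 5)| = 6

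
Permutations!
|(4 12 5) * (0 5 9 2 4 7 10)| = 4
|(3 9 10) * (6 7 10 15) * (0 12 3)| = 8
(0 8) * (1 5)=[8, 5, 2, 3, 4, 1, 6, 7, 0]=(0 8)(1 5)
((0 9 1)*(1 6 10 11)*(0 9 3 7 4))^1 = (0 3 7 4)(1 9 6 10 11) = ((0 3 7 4)(1 9 6 10 11))^1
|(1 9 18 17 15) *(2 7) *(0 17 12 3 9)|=|(0 17 15 1)(2 7)(3 9 18 12)|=4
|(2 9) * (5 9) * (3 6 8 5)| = |(2 3 6 8 5 9)| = 6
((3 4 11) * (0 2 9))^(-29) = (0 2 9)(3 4 11)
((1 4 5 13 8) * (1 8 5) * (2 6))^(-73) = (1 4)(2 6)(5 13)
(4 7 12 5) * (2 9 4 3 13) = (2 9 4 7 12 5 3 13) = [0, 1, 9, 13, 7, 3, 6, 12, 8, 4, 10, 11, 5, 2]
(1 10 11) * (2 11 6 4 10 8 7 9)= (1 8 7 9 2 11)(4 10 6)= [0, 8, 11, 3, 10, 5, 4, 9, 7, 2, 6, 1]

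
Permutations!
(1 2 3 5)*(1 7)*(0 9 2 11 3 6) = (0 9 2 6)(1 11 3 5 7) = [9, 11, 6, 5, 4, 7, 0, 1, 8, 2, 10, 3]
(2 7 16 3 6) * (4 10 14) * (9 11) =[0, 1, 7, 6, 10, 5, 2, 16, 8, 11, 14, 9, 12, 13, 4, 15, 3] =(2 7 16 3 6)(4 10 14)(9 11)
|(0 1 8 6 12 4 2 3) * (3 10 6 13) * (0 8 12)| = |(0 1 12 4 2 10 6)(3 8 13)| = 21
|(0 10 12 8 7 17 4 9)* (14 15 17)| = |(0 10 12 8 7 14 15 17 4 9)| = 10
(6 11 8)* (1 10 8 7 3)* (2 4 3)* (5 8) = (1 10 5 8 6 11 7 2 4 3) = [0, 10, 4, 1, 3, 8, 11, 2, 6, 9, 5, 7]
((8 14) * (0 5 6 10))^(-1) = ((0 5 6 10)(8 14))^(-1) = (0 10 6 5)(8 14)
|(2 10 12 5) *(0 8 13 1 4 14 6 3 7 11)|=20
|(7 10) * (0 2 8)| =6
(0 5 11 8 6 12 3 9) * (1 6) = [5, 6, 2, 9, 4, 11, 12, 7, 1, 0, 10, 8, 3] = (0 5 11 8 1 6 12 3 9)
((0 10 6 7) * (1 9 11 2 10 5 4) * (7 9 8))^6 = (2 10 6 9 11)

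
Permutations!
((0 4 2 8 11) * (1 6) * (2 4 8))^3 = (11)(1 6)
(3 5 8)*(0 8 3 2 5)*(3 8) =(0 3)(2 5 8) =[3, 1, 5, 0, 4, 8, 6, 7, 2]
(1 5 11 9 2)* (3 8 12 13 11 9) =[0, 5, 1, 8, 4, 9, 6, 7, 12, 2, 10, 3, 13, 11] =(1 5 9 2)(3 8 12 13 11)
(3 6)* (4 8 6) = (3 4 8 6) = [0, 1, 2, 4, 8, 5, 3, 7, 6]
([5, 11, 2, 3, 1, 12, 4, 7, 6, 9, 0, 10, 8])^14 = [4, 12, 2, 3, 5, 1, 0, 7, 10, 9, 6, 8, 11]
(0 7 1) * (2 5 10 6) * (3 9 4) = (0 7 1)(2 5 10 6)(3 9 4) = [7, 0, 5, 9, 3, 10, 2, 1, 8, 4, 6]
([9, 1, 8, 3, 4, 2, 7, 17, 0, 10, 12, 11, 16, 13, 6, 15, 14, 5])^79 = [7, 1, 14, 3, 4, 16, 9, 10, 6, 17, 5, 11, 2, 13, 0, 15, 8, 12]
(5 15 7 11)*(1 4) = (1 4)(5 15 7 11) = [0, 4, 2, 3, 1, 15, 6, 11, 8, 9, 10, 5, 12, 13, 14, 7]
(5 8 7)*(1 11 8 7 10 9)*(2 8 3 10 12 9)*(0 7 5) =(0 7)(1 11 3 10 2 8 12 9) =[7, 11, 8, 10, 4, 5, 6, 0, 12, 1, 2, 3, 9]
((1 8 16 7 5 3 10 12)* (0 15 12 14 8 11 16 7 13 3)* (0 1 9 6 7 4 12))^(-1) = (0 15)(1 5 7 6 9 12 4 8 14 10 3 13 16 11)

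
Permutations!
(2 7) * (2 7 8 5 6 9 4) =(2 8 5 6 9 4) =[0, 1, 8, 3, 2, 6, 9, 7, 5, 4]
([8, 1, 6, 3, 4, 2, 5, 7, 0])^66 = [0, 1, 2, 3, 4, 5, 6, 7, 8]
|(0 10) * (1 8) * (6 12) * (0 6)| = 4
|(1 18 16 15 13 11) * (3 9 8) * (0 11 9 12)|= |(0 11 1 18 16 15 13 9 8 3 12)|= 11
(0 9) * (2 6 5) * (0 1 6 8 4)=[9, 6, 8, 3, 0, 2, 5, 7, 4, 1]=(0 9 1 6 5 2 8 4)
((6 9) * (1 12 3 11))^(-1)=(1 11 3 12)(6 9)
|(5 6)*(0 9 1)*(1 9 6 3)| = |(9)(0 6 5 3 1)| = 5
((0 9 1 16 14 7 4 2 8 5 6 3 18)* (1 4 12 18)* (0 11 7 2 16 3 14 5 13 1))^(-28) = ((0 9 4 16 5 6 14 2 8 13 1 3)(7 12 18 11))^(-28) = (18)(0 8 5)(1 14 4)(2 16 3)(6 9 13)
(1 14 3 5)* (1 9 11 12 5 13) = (1 14 3 13)(5 9 11 12) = [0, 14, 2, 13, 4, 9, 6, 7, 8, 11, 10, 12, 5, 1, 3]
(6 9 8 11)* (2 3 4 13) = (2 3 4 13)(6 9 8 11) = [0, 1, 3, 4, 13, 5, 9, 7, 11, 8, 10, 6, 12, 2]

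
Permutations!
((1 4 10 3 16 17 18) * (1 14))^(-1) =((1 4 10 3 16 17 18 14))^(-1) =(1 14 18 17 16 3 10 4)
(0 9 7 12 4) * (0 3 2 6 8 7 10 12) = (0 9 10 12 4 3 2 6 8 7) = [9, 1, 6, 2, 3, 5, 8, 0, 7, 10, 12, 11, 4]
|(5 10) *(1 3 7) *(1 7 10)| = 4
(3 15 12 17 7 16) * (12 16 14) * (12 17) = (3 15 16)(7 14 17) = [0, 1, 2, 15, 4, 5, 6, 14, 8, 9, 10, 11, 12, 13, 17, 16, 3, 7]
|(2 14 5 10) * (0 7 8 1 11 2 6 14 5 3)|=|(0 7 8 1 11 2 5 10 6 14 3)|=11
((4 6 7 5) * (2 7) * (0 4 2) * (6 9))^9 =((0 4 9 6)(2 7 5))^9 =(0 4 9 6)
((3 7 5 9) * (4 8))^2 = ((3 7 5 9)(4 8))^2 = (3 5)(7 9)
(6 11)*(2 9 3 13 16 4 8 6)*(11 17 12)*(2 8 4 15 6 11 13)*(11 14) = [0, 1, 9, 2, 4, 5, 17, 7, 14, 3, 10, 8, 13, 16, 11, 6, 15, 12] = (2 9 3)(6 17 12 13 16 15)(8 14 11)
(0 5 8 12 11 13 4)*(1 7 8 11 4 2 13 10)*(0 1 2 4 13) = (0 5 11 10 2)(1 7 8 12 13 4) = [5, 7, 0, 3, 1, 11, 6, 8, 12, 9, 2, 10, 13, 4]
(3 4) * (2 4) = (2 4 3) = [0, 1, 4, 2, 3]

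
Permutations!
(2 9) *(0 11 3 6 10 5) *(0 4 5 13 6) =(0 11 3)(2 9)(4 5)(6 10 13) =[11, 1, 9, 0, 5, 4, 10, 7, 8, 2, 13, 3, 12, 6]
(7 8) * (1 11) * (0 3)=[3, 11, 2, 0, 4, 5, 6, 8, 7, 9, 10, 1]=(0 3)(1 11)(7 8)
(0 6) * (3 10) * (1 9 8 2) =[6, 9, 1, 10, 4, 5, 0, 7, 2, 8, 3] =(0 6)(1 9 8 2)(3 10)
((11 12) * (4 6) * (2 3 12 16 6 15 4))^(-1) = ((2 3 12 11 16 6)(4 15))^(-1) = (2 6 16 11 12 3)(4 15)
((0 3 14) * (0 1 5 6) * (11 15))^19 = ((0 3 14 1 5 6)(11 15))^19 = (0 3 14 1 5 6)(11 15)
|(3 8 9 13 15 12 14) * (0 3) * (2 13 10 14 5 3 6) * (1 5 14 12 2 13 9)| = 36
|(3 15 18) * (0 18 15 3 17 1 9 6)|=6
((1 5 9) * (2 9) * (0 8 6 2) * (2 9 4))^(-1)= ((0 8 6 9 1 5)(2 4))^(-1)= (0 5 1 9 6 8)(2 4)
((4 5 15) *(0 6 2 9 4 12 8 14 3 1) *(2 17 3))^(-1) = ((0 6 17 3 1)(2 9 4 5 15 12 8 14))^(-1) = (0 1 3 17 6)(2 14 8 12 15 5 4 9)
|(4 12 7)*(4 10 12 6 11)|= |(4 6 11)(7 10 12)|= 3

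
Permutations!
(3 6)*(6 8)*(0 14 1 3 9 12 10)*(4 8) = [14, 3, 2, 4, 8, 5, 9, 7, 6, 12, 0, 11, 10, 13, 1] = (0 14 1 3 4 8 6 9 12 10)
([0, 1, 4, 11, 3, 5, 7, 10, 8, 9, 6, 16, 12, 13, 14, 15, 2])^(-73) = [0, 1, 3, 16, 11, 5, 10, 6, 8, 9, 7, 2, 12, 13, 14, 15, 4]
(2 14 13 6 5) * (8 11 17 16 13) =(2 14 8 11 17 16 13 6 5) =[0, 1, 14, 3, 4, 2, 5, 7, 11, 9, 10, 17, 12, 6, 8, 15, 13, 16]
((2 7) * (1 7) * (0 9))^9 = (0 9)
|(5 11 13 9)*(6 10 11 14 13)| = 12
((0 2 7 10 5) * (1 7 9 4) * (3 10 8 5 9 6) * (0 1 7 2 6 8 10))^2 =(0 3 6)(1 8)(2 5)(4 10)(7 9)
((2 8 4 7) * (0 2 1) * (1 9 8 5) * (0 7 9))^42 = (9)(0 5 7 2 1)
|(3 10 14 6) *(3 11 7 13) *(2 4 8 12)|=|(2 4 8 12)(3 10 14 6 11 7 13)|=28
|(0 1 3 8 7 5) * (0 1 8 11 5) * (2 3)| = 15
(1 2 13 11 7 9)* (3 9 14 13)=(1 2 3 9)(7 14 13 11)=[0, 2, 3, 9, 4, 5, 6, 14, 8, 1, 10, 7, 12, 11, 13]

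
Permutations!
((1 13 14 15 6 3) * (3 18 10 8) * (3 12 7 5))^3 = (1 15 10 7)(3 14 18 12)(5 13 6 8)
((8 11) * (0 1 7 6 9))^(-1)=((0 1 7 6 9)(8 11))^(-1)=(0 9 6 7 1)(8 11)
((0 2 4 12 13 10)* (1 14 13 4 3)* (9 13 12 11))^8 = ((0 2 3 1 14 12 4 11 9 13 10))^8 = (0 9 12 3 10 11 14 2 13 4 1)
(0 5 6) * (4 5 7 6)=(0 7 6)(4 5)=[7, 1, 2, 3, 5, 4, 0, 6]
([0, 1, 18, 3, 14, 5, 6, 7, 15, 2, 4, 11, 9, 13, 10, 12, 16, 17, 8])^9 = (2 15)(8 9)(12 18)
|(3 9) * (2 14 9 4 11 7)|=7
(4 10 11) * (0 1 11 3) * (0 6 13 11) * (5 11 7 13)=[1, 0, 2, 6, 10, 11, 5, 13, 8, 9, 3, 4, 12, 7]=(0 1)(3 6 5 11 4 10)(7 13)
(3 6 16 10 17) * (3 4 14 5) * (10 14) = (3 6 16 14 5)(4 10 17) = [0, 1, 2, 6, 10, 3, 16, 7, 8, 9, 17, 11, 12, 13, 5, 15, 14, 4]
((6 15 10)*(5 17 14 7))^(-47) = ((5 17 14 7)(6 15 10))^(-47) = (5 17 14 7)(6 15 10)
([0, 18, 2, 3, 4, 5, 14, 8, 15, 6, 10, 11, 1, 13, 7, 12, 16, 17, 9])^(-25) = (1 9 14 8 12 18 6 7 15)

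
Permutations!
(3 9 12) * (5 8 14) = (3 9 12)(5 8 14) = [0, 1, 2, 9, 4, 8, 6, 7, 14, 12, 10, 11, 3, 13, 5]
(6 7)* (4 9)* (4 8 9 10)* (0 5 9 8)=(0 5 9)(4 10)(6 7)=[5, 1, 2, 3, 10, 9, 7, 6, 8, 0, 4]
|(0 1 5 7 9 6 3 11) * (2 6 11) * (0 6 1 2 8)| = |(0 2 1 5 7 9 11 6 3 8)| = 10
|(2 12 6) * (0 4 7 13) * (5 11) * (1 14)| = |(0 4 7 13)(1 14)(2 12 6)(5 11)| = 12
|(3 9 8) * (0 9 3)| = 3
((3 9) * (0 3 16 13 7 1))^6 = ((0 3 9 16 13 7 1))^6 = (0 1 7 13 16 9 3)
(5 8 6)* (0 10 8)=(0 10 8 6 5)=[10, 1, 2, 3, 4, 0, 5, 7, 6, 9, 8]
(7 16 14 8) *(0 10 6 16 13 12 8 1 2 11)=[10, 2, 11, 3, 4, 5, 16, 13, 7, 9, 6, 0, 8, 12, 1, 15, 14]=(0 10 6 16 14 1 2 11)(7 13 12 8)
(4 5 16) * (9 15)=(4 5 16)(9 15)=[0, 1, 2, 3, 5, 16, 6, 7, 8, 15, 10, 11, 12, 13, 14, 9, 4]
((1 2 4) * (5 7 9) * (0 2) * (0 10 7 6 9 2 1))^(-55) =(0 4 2 7 10 1)(5 9 6)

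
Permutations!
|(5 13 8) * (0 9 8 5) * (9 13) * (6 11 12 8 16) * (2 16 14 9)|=|(0 13 5 2 16 6 11 12 8)(9 14)|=18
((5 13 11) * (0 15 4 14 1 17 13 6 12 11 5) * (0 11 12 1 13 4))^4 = (1 13 17 5 4 6 14)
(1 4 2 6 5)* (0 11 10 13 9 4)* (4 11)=(0 4 2 6 5 1)(9 11 10 13)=[4, 0, 6, 3, 2, 1, 5, 7, 8, 11, 13, 10, 12, 9]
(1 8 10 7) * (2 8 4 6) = [0, 4, 8, 3, 6, 5, 2, 1, 10, 9, 7] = (1 4 6 2 8 10 7)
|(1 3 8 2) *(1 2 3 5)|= 2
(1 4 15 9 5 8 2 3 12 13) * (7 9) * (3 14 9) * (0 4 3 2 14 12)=(0 4 15 7 2 12 13 1 3)(5 8 14 9)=[4, 3, 12, 0, 15, 8, 6, 2, 14, 5, 10, 11, 13, 1, 9, 7]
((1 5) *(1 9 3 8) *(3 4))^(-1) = ((1 5 9 4 3 8))^(-1) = (1 8 3 4 9 5)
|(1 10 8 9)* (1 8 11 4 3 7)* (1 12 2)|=8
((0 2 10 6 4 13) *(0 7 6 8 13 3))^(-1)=(0 3 4 6 7 13 8 10 2)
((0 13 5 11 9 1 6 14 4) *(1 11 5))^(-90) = (14)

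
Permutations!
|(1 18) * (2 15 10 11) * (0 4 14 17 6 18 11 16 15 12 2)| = |(0 4 14 17 6 18 1 11)(2 12)(10 16 15)| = 24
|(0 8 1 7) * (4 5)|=4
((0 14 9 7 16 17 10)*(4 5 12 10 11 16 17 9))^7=((0 14 4 5 12 10)(7 17 11 16 9))^7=(0 14 4 5 12 10)(7 11 9 17 16)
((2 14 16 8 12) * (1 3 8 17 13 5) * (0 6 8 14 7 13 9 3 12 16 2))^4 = (0 17 2 1 8 3 13)(5 6 9 7 12 16 14)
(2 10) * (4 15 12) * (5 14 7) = (2 10)(4 15 12)(5 14 7) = [0, 1, 10, 3, 15, 14, 6, 5, 8, 9, 2, 11, 4, 13, 7, 12]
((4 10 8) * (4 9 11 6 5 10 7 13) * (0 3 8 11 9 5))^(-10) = (0 10 3 11 8 6 5)(4 13 7)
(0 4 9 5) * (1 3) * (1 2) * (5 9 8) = (9)(0 4 8 5)(1 3 2) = [4, 3, 1, 2, 8, 0, 6, 7, 5, 9]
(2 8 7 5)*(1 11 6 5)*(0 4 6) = (0 4 6 5 2 8 7 1 11) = [4, 11, 8, 3, 6, 2, 5, 1, 7, 9, 10, 0]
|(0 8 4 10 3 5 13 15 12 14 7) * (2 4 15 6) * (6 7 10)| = |(0 8 15 12 14 10 3 5 13 7)(2 4 6)| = 30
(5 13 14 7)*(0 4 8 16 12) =(0 4 8 16 12)(5 13 14 7) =[4, 1, 2, 3, 8, 13, 6, 5, 16, 9, 10, 11, 0, 14, 7, 15, 12]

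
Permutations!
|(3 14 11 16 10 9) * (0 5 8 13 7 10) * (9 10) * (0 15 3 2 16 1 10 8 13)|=14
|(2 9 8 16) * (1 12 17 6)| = 4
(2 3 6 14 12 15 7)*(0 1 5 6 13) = (0 1 5 6 14 12 15 7 2 3 13) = [1, 5, 3, 13, 4, 6, 14, 2, 8, 9, 10, 11, 15, 0, 12, 7]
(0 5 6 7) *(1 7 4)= (0 5 6 4 1 7)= [5, 7, 2, 3, 1, 6, 4, 0]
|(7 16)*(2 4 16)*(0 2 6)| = 6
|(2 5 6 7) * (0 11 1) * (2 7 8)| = 12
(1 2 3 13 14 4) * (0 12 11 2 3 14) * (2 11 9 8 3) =(0 12 9 8 3 13)(1 2 14 4) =[12, 2, 14, 13, 1, 5, 6, 7, 3, 8, 10, 11, 9, 0, 4]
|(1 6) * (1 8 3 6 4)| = |(1 4)(3 6 8)| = 6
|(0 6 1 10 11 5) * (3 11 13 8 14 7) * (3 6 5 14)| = 18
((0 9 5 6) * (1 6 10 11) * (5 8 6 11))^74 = (11)(0 8)(6 9)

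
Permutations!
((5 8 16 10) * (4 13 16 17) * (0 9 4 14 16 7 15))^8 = ((0 9 4 13 7 15)(5 8 17 14 16 10))^8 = (0 4 7)(5 17 16)(8 14 10)(9 13 15)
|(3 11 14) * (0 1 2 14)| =|(0 1 2 14 3 11)| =6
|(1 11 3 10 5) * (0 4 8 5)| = |(0 4 8 5 1 11 3 10)| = 8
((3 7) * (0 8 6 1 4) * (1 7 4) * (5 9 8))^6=((0 5 9 8 6 7 3 4))^6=(0 3 6 9)(4 7 8 5)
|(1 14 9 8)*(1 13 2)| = 6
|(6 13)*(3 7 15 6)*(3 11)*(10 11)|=|(3 7 15 6 13 10 11)|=7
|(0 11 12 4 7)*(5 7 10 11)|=12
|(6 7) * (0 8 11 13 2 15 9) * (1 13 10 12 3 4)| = 12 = |(0 8 11 10 12 3 4 1 13 2 15 9)(6 7)|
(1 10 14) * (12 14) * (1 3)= [0, 10, 2, 1, 4, 5, 6, 7, 8, 9, 12, 11, 14, 13, 3]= (1 10 12 14 3)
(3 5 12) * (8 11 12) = (3 5 8 11 12) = [0, 1, 2, 5, 4, 8, 6, 7, 11, 9, 10, 12, 3]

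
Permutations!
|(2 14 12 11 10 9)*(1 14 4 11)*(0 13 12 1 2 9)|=14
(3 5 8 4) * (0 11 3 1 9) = (0 11 3 5 8 4 1 9) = [11, 9, 2, 5, 1, 8, 6, 7, 4, 0, 10, 3]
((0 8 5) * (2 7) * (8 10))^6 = ((0 10 8 5)(2 7))^6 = (0 8)(5 10)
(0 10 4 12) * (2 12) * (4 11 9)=(0 10 11 9 4 2 12)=[10, 1, 12, 3, 2, 5, 6, 7, 8, 4, 11, 9, 0]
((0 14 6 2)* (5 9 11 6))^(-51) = (0 6 9 14 2 11 5)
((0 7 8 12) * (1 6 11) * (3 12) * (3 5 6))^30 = (0 5 1)(3 7 6)(8 11 12)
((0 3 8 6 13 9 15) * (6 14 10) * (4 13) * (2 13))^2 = (0 8 10 4 13 15 3 14 6 2 9)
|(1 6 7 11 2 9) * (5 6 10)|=8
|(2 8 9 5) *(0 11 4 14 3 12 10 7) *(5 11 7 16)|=|(0 7)(2 8 9 11 4 14 3 12 10 16 5)|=22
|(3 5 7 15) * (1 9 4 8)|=|(1 9 4 8)(3 5 7 15)|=4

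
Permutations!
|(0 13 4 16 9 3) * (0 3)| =5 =|(0 13 4 16 9)|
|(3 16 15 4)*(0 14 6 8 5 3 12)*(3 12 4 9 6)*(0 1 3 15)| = 11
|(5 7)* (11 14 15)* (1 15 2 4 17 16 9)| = |(1 15 11 14 2 4 17 16 9)(5 7)| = 18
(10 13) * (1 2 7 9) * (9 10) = (1 2 7 10 13 9) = [0, 2, 7, 3, 4, 5, 6, 10, 8, 1, 13, 11, 12, 9]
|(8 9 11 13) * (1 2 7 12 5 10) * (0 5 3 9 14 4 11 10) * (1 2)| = 30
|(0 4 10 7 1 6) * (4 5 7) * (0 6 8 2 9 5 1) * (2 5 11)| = 30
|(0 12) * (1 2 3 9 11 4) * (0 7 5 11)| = |(0 12 7 5 11 4 1 2 3 9)| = 10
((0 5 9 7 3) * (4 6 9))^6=((0 5 4 6 9 7 3))^6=(0 3 7 9 6 4 5)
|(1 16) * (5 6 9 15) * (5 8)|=10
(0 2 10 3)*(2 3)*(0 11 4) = (0 3 11 4)(2 10) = [3, 1, 10, 11, 0, 5, 6, 7, 8, 9, 2, 4]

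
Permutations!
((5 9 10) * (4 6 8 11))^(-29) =((4 6 8 11)(5 9 10))^(-29) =(4 11 8 6)(5 9 10)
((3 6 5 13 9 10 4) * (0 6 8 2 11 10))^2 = ((0 6 5 13 9)(2 11 10 4 3 8))^2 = (0 5 9 6 13)(2 10 3)(4 8 11)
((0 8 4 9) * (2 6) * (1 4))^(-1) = (0 9 4 1 8)(2 6)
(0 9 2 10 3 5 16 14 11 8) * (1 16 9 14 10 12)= (0 14 11 8)(1 16 10 3 5 9 2 12)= [14, 16, 12, 5, 4, 9, 6, 7, 0, 2, 3, 8, 1, 13, 11, 15, 10]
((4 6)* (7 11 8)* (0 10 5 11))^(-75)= ((0 10 5 11 8 7)(4 6))^(-75)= (0 11)(4 6)(5 7)(8 10)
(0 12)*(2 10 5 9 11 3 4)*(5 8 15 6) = (0 12)(2 10 8 15 6 5 9 11 3 4) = [12, 1, 10, 4, 2, 9, 5, 7, 15, 11, 8, 3, 0, 13, 14, 6]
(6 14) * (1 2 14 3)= [0, 2, 14, 1, 4, 5, 3, 7, 8, 9, 10, 11, 12, 13, 6]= (1 2 14 6 3)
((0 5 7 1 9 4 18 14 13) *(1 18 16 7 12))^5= ((0 5 12 1 9 4 16 7 18 14 13))^5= (0 4 13 9 14 1 18 12 7 5 16)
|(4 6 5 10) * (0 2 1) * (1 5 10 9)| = |(0 2 5 9 1)(4 6 10)| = 15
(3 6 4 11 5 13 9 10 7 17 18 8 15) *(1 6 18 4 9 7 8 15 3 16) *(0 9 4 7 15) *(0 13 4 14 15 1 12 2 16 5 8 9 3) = (0 3 18 13 1 6 14 15 5 4 11 8)(2 16 12)(7 17)(9 10) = [3, 6, 16, 18, 11, 4, 14, 17, 0, 10, 9, 8, 2, 1, 15, 5, 12, 7, 13]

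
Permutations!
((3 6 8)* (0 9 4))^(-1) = (0 4 9)(3 8 6)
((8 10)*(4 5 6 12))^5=((4 5 6 12)(8 10))^5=(4 5 6 12)(8 10)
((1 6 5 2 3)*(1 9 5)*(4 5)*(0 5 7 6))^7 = (0 6 4 3 5 1 7 9 2)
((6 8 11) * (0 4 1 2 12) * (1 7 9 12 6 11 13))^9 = ((0 4 7 9 12)(1 2 6 8 13))^9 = (0 12 9 7 4)(1 13 8 6 2)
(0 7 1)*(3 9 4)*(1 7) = (0 1)(3 9 4) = [1, 0, 2, 9, 3, 5, 6, 7, 8, 4]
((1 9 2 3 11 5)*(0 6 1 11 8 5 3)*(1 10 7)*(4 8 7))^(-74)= ((0 6 10 4 8 5 11 3 7 1 9 2))^(-74)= (0 9 7 11 8 10)(1 3 5 4 6 2)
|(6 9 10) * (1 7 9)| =|(1 7 9 10 6)| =5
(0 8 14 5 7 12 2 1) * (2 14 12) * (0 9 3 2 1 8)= (1 9 3 2 8 12 14 5 7)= [0, 9, 8, 2, 4, 7, 6, 1, 12, 3, 10, 11, 14, 13, 5]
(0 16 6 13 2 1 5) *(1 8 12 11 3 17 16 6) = [6, 5, 8, 17, 4, 0, 13, 7, 12, 9, 10, 3, 11, 2, 14, 15, 1, 16] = (0 6 13 2 8 12 11 3 17 16 1 5)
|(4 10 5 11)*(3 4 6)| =6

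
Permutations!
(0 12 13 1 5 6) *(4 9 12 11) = (0 11 4 9 12 13 1 5 6) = [11, 5, 2, 3, 9, 6, 0, 7, 8, 12, 10, 4, 13, 1]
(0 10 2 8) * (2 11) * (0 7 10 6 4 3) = (0 6 4 3)(2 8 7 10 11) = [6, 1, 8, 0, 3, 5, 4, 10, 7, 9, 11, 2]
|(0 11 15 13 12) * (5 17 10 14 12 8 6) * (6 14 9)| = 35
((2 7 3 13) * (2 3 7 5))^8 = (13)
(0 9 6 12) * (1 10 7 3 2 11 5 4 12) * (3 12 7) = (0 9 6 1 10 3 2 11 5 4 7 12) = [9, 10, 11, 2, 7, 4, 1, 12, 8, 6, 3, 5, 0]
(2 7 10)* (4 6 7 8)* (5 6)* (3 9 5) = [0, 1, 8, 9, 3, 6, 7, 10, 4, 5, 2] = (2 8 4 3 9 5 6 7 10)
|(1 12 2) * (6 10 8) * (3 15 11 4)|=12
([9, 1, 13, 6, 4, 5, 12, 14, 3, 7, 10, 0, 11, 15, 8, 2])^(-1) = [11, 1, 15, 8, 4, 5, 3, 9, 14, 0, 10, 12, 6, 2, 7, 13]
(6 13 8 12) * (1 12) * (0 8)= [8, 12, 2, 3, 4, 5, 13, 7, 1, 9, 10, 11, 6, 0]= (0 8 1 12 6 13)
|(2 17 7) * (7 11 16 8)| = |(2 17 11 16 8 7)| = 6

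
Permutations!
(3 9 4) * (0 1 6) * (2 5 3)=[1, 6, 5, 9, 2, 3, 0, 7, 8, 4]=(0 1 6)(2 5 3 9 4)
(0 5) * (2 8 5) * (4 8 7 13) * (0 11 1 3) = (0 2 7 13 4 8 5 11 1 3) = [2, 3, 7, 0, 8, 11, 6, 13, 5, 9, 10, 1, 12, 4]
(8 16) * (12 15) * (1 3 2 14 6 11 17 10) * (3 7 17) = [0, 7, 14, 2, 4, 5, 11, 17, 16, 9, 1, 3, 15, 13, 6, 12, 8, 10] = (1 7 17 10)(2 14 6 11 3)(8 16)(12 15)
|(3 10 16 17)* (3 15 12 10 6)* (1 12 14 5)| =8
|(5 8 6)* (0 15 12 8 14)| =7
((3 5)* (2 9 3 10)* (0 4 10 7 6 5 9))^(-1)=(0 2 10 4)(3 9)(5 6 7)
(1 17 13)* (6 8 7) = (1 17 13)(6 8 7) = [0, 17, 2, 3, 4, 5, 8, 6, 7, 9, 10, 11, 12, 1, 14, 15, 16, 13]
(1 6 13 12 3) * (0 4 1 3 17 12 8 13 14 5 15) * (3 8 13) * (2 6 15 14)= (0 4 1 15)(2 6)(3 8)(5 14)(12 17)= [4, 15, 6, 8, 1, 14, 2, 7, 3, 9, 10, 11, 17, 13, 5, 0, 16, 12]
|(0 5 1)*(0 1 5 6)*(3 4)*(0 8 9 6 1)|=|(0 1)(3 4)(6 8 9)|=6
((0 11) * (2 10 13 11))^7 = ((0 2 10 13 11))^7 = (0 10 11 2 13)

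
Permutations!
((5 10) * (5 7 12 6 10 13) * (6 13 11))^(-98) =((5 11 6 10 7 12 13))^(-98) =(13)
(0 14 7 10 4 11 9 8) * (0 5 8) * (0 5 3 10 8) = (0 14 7 8 3 10 4 11 9 5) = [14, 1, 2, 10, 11, 0, 6, 8, 3, 5, 4, 9, 12, 13, 7]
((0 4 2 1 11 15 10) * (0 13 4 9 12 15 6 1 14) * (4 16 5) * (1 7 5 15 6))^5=(0 5 9 4 12 2 6 14 7)(1 11)(10 13 16 15)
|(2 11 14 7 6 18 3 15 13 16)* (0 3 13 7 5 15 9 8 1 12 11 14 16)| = |(0 3 9 8 1 12 11 16 2 14 5 15 7 6 18 13)| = 16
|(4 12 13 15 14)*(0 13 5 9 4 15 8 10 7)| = |(0 13 8 10 7)(4 12 5 9)(14 15)| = 20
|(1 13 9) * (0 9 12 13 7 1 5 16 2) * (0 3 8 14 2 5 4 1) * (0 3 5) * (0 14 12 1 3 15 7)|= 8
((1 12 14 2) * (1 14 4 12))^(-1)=((2 14)(4 12))^(-1)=(2 14)(4 12)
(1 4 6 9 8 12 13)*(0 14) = (0 14)(1 4 6 9 8 12 13) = [14, 4, 2, 3, 6, 5, 9, 7, 12, 8, 10, 11, 13, 1, 0]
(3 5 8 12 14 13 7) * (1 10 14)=(1 10 14 13 7 3 5 8 12)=[0, 10, 2, 5, 4, 8, 6, 3, 12, 9, 14, 11, 1, 7, 13]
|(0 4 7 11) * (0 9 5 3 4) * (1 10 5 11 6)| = 14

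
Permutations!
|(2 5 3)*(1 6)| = |(1 6)(2 5 3)| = 6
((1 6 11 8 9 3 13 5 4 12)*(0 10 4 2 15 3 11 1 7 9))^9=((0 10 4 12 7 9 11 8)(1 6)(2 15 3 13 5))^9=(0 10 4 12 7 9 11 8)(1 6)(2 5 13 3 15)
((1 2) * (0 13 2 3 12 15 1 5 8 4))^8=((0 13 2 5 8 4)(1 3 12 15))^8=(15)(0 2 8)(4 13 5)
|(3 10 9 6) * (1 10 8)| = |(1 10 9 6 3 8)| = 6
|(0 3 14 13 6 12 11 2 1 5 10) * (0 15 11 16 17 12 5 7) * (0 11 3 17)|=|(0 17 12 16)(1 7 11 2)(3 14 13 6 5 10 15)|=28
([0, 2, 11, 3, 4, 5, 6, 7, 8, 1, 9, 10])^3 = [0, 10, 9, 3, 4, 5, 6, 7, 8, 11, 2, 1]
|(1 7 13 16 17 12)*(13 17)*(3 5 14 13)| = |(1 7 17 12)(3 5 14 13 16)| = 20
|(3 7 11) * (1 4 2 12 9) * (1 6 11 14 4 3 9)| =21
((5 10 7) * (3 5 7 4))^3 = (3 4 10 5)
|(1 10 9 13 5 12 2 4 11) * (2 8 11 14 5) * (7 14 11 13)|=12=|(1 10 9 7 14 5 12 8 13 2 4 11)|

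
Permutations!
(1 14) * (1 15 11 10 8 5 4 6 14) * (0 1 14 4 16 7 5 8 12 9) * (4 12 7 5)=[1, 14, 2, 3, 6, 16, 12, 4, 8, 0, 7, 10, 9, 13, 15, 11, 5]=(0 1 14 15 11 10 7 4 6 12 9)(5 16)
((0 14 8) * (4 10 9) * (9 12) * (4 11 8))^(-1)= (0 8 11 9 12 10 4 14)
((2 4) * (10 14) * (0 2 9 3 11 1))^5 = ((0 2 4 9 3 11 1)(10 14))^5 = (0 11 9 2 1 3 4)(10 14)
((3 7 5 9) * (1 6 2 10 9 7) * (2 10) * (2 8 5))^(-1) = ((1 6 10 9 3)(2 8 5 7))^(-1) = (1 3 9 10 6)(2 7 5 8)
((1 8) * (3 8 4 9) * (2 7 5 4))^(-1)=((1 2 7 5 4 9 3 8))^(-1)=(1 8 3 9 4 5 7 2)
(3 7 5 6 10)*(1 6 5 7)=(1 6 10 3)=[0, 6, 2, 1, 4, 5, 10, 7, 8, 9, 3]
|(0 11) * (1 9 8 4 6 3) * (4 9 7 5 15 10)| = 8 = |(0 11)(1 7 5 15 10 4 6 3)(8 9)|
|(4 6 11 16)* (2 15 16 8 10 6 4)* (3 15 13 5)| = 12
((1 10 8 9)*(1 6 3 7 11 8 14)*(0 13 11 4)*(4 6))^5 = ((0 13 11 8 9 4)(1 10 14)(3 7 6))^5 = (0 4 9 8 11 13)(1 14 10)(3 6 7)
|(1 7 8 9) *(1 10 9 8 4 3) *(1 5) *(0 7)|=6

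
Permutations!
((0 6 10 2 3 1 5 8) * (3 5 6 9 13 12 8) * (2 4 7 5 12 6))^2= ((0 9 13 6 10 4 7 5 3 1 2 12 8))^2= (0 13 10 7 3 2 8 9 6 4 5 1 12)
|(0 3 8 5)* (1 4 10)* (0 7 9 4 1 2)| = 9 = |(0 3 8 5 7 9 4 10 2)|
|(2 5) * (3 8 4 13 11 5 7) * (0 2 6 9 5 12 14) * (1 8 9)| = 14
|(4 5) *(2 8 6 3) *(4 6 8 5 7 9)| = |(2 5 6 3)(4 7 9)| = 12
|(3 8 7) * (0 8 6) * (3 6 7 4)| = 6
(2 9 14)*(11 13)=[0, 1, 9, 3, 4, 5, 6, 7, 8, 14, 10, 13, 12, 11, 2]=(2 9 14)(11 13)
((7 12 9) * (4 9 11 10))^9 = (4 12)(7 10)(9 11)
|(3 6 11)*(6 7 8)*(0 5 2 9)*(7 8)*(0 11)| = 8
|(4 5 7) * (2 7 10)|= 5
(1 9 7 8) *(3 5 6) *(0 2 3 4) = (0 2 3 5 6 4)(1 9 7 8) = [2, 9, 3, 5, 0, 6, 4, 8, 1, 7]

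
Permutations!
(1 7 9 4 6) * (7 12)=[0, 12, 2, 3, 6, 5, 1, 9, 8, 4, 10, 11, 7]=(1 12 7 9 4 6)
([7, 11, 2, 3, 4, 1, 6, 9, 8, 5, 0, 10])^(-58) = [11, 9, 2, 3, 4, 7, 6, 10, 8, 0, 1, 5]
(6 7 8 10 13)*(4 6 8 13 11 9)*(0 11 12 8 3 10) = (0 11 9 4 6 7 13 3 10 12 8) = [11, 1, 2, 10, 6, 5, 7, 13, 0, 4, 12, 9, 8, 3]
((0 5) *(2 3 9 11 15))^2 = (2 9 15 3 11)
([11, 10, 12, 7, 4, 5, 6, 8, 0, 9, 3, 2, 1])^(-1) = [8, 12, 11, 10, 4, 5, 6, 3, 7, 9, 1, 0, 2]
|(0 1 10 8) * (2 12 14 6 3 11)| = |(0 1 10 8)(2 12 14 6 3 11)| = 12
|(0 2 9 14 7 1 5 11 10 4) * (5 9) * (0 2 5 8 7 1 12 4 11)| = 30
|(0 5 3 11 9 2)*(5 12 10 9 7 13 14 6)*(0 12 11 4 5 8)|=84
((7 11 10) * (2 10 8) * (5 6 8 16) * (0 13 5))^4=(0 8 11 5 10)(2 16 6 7 13)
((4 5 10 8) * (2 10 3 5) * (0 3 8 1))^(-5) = ((0 3 5 8 4 2 10 1))^(-5) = (0 8 10 3 4 1 5 2)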